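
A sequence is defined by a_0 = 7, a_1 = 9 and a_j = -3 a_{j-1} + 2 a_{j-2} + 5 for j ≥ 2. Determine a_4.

a_2 = -3*9 + 2*7 + 5 = -8
a_3 = -3*(-8) + 2*9 + 5 = 47
a_4 = -3*47 + 2*(-8) + 5 = -152

-152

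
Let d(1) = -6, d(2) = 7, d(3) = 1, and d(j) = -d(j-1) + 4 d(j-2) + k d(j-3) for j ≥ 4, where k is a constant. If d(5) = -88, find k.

d(4) = 27 - 6k
d(5) = -23 + 13k
So -23 + 13k = -88, giving k = -5.

-5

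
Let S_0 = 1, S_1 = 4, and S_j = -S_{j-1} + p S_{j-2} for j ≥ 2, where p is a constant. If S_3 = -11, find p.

-5

S_2 = -4 + p
S_3 = 4 + 3p
So 4 + 3p = -11, giving p = -5.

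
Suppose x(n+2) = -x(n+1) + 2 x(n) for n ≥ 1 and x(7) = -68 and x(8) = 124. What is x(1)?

-5

Rearranging, x(n-2) = (x(n) + x(n-1)) / 2.
x(6) = (124 + (-68)) / 2 = 56/2 = 28
x(5) = (-68 + 28) / 2 = -40/2 = -20
x(4) = (28 + (-20)) / 2 = 8/2 = 4
x(3) = (-20 + 4) / 2 = -16/2 = -8
x(2) = (4 + (-8)) / 2 = -4/2 = -2
x(1) = (-8 + (-2)) / 2 = -10/2 = -5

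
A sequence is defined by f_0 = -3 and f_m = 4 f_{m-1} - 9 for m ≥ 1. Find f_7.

f_1 = 4(-3) - 9 = -21
f_2 = 4(-21) - 9 = -93
f_3 = 4(-93) - 9 = -381
f_4 = 4(-381) - 9 = -1533
f_5 = 4(-1533) - 9 = -6141
f_6 = 4(-6141) - 9 = -24573
f_7 = 4(-24573) - 9 = -98301

-98301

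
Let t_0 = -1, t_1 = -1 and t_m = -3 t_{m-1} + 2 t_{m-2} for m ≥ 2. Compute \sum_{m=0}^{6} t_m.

167

t_2 = -3*(-1) + 2*(-1) = 1
t_3 = -3*1 + 2*(-1) = -5
t_4 = -3*(-5) + 2*1 = 17
t_5 = -3*17 + 2*(-5) = -61
t_6 = -3*(-61) + 2*17 = 217
Sum = (-1) + (-1) + 1 + (-5) + 17 + (-61) + 217 = 167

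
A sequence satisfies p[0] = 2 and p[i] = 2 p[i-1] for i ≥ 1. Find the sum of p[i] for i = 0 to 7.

p[1] = 2(2) = 4
p[2] = 2(4) = 8
p[3] = 2(8) = 16
p[4] = 2(16) = 32
p[5] = 2(32) = 64
p[6] = 2(64) = 128
p[7] = 2(128) = 256
Sum = 2 + 4 + 8 + 16 + 32 + 64 + 128 + 256 = 510

510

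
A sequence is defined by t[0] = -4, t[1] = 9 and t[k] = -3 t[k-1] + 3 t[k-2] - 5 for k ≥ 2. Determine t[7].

32449

t[2] = -3*9 + 3*(-4) - 5 = -44
t[3] = -3*(-44) + 3*9 - 5 = 154
t[4] = -3*154 + 3*(-44) - 5 = -599
t[5] = -3*(-599) + 3*154 - 5 = 2254
t[6] = -3*2254 + 3*(-599) - 5 = -8564
t[7] = -3*(-8564) + 3*2254 - 5 = 32449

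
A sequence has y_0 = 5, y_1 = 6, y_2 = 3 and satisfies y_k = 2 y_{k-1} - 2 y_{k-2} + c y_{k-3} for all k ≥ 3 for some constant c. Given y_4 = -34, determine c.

y_3 = -6 + 5c
y_4 = -18 + 16c
So -18 + 16c = -34, giving c = -1.

-1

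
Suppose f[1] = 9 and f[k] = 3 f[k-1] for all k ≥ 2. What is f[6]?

2187

f[2] = 3(9) = 27
f[3] = 3(27) = 81
f[4] = 3(81) = 243
f[5] = 3(243) = 729
f[6] = 3(729) = 2187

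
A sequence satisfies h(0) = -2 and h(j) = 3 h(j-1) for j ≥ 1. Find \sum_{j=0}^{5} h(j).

-728

h(1) = 3*(-2) = -6
h(2) = 3*(-6) = -18
h(3) = 3*(-18) = -54
h(4) = 3*(-54) = -162
h(5) = 3*(-162) = -486
Sum = (-2) + (-6) + (-18) + (-54) + (-162) + (-486) = -728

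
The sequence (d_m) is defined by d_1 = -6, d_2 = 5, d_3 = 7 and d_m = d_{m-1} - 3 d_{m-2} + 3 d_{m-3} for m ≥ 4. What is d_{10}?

625

d_4 = 7 - 3(5) + 3(-6) = -26
d_5 = (-26) - 3(7) + 3(5) = -32
d_6 = (-32) - 3(-26) + 3(7) = 67
d_7 = 67 - 3(-32) + 3(-26) = 85
d_8 = 85 - 3(67) + 3(-32) = -212
d_9 = (-212) - 3(85) + 3(67) = -266
d_{10} = (-266) - 3(-212) + 3(85) = 625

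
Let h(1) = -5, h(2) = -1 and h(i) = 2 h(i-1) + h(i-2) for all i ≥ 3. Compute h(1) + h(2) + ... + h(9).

h(3) = 2·(-1) + (-5) = -7
h(4) = 2·(-7) + (-1) = -15
h(5) = 2·(-15) + (-7) = -37
h(6) = 2·(-37) + (-15) = -89
h(7) = 2·(-89) + (-37) = -215
h(8) = 2·(-215) + (-89) = -519
h(9) = 2·(-519) + (-215) = -1253
Sum = (-5) + (-1) + (-7) + (-15) + (-37) + (-89) + (-215) + (-519) + (-1253) = -2141

-2141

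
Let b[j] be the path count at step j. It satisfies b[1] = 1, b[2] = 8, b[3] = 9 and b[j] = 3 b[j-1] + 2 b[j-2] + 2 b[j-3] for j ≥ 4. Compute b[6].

615

b[4] = 3*9 + 2*8 + 2*1 = 45
b[5] = 3*45 + 2*9 + 2*8 = 169
b[6] = 3*169 + 2*45 + 2*9 = 615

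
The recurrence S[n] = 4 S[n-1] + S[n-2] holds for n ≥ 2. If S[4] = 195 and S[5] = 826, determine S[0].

Rearranging, S[n-2] = S[n] - 4 S[n-1].
S[3] = 826 - 4*195 = 46
S[2] = 195 - 4*46 = 11
S[1] = 46 - 4*11 = 2
S[0] = 11 - 4*2 = 3

3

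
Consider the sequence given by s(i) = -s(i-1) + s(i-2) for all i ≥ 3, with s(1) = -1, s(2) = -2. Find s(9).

29

s(3) = -(-2) + (-1) = 1
s(4) = -1 + (-2) = -3
s(5) = -(-3) + 1 = 4
s(6) = -4 + (-3) = -7
s(7) = -(-7) + 4 = 11
s(8) = -11 + (-7) = -18
s(9) = -(-18) + 11 = 29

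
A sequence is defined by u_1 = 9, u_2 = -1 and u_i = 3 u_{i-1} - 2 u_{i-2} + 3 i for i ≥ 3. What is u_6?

-19

u_3 = 3*(-1) - 2*9 + 9 = -12
u_4 = 3*(-12) - 2*(-1) + 12 = -22
u_5 = 3*(-22) - 2*(-12) + 15 = -27
u_6 = 3*(-27) - 2*(-22) + 18 = -19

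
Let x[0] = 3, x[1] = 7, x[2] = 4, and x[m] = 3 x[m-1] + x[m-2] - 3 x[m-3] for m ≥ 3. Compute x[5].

x[3] = 3*4 + 7 - 3*3 = 10
x[4] = 3*10 + 4 - 3*7 = 13
x[5] = 3*13 + 10 - 3*4 = 37

37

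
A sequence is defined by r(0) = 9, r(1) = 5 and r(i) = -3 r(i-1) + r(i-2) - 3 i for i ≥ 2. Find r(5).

r(2) = -3*5 + 9 - 6 = -12
r(3) = -3*(-12) + 5 - 9 = 32
r(4) = -3*32 + (-12) - 12 = -120
r(5) = -3*(-120) + 32 - 15 = 377

377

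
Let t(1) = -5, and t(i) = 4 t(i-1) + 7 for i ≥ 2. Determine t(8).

t(2) = 4*(-5) + 7 = -13
t(3) = 4*(-13) + 7 = -45
t(4) = 4*(-45) + 7 = -173
t(5) = 4*(-173) + 7 = -685
t(6) = 4*(-685) + 7 = -2733
t(7) = 4*(-2733) + 7 = -10925
t(8) = 4*(-10925) + 7 = -43693

-43693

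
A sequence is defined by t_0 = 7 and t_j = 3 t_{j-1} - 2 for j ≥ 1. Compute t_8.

t_1 = 3·7 - 2 = 19
t_2 = 3·19 - 2 = 55
t_3 = 3·55 - 2 = 163
t_4 = 3·163 - 2 = 487
t_5 = 3·487 - 2 = 1459
t_6 = 3·1459 - 2 = 4375
t_7 = 3·4375 - 2 = 13123
t_8 = 3·13123 - 2 = 39367

39367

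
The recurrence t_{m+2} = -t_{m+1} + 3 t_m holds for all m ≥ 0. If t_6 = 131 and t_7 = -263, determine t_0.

3

Rearranging, t_{m-2} = (t_m + t_{m-1}) / 3.
t_5 = (-263 + 131) / 3 = -132/3 = -44
t_4 = (131 + (-44)) / 3 = 87/3 = 29
t_3 = (-44 + 29) / 3 = -15/3 = -5
t_2 = (29 + (-5)) / 3 = 24/3 = 8
t_1 = (-5 + 8) / 3 = 3/3 = 1
t_0 = (8 + 1) / 3 = 9/3 = 3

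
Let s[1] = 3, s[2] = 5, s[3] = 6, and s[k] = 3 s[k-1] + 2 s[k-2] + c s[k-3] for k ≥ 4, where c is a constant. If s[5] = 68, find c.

s[4] = 28 + 3c
s[5] = 96 + 14c
So 96 + 14c = 68, giving c = -2.

-2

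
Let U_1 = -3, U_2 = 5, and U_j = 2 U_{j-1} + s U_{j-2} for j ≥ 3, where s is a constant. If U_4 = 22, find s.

-2

U_3 = 10 - 3s
U_4 = 20 - s
So 20 - s = 22, giving s = -2.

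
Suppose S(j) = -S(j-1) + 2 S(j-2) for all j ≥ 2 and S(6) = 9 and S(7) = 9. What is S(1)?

Rearranging, S(j-2) = (S(j) + S(j-1)) / 2.
S(5) = (9 + 9) / 2 = 18/2 = 9
S(4) = (9 + 9) / 2 = 18/2 = 9
S(3) = (9 + 9) / 2 = 18/2 = 9
S(2) = (9 + 9) / 2 = 18/2 = 9
S(1) = (9 + 9) / 2 = 18/2 = 9

9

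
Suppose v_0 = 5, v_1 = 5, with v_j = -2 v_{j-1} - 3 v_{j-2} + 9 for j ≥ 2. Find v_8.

v_2 = -2·5 - 3·5 + 9 = -16
v_3 = -2·(-16) - 3·5 + 9 = 26
v_4 = -2·26 - 3·(-16) + 9 = 5
v_5 = -2·5 - 3·26 + 9 = -79
v_6 = -2·(-79) - 3·5 + 9 = 152
v_7 = -2·152 - 3·(-79) + 9 = -58
v_8 = -2·(-58) - 3·152 + 9 = -331

-331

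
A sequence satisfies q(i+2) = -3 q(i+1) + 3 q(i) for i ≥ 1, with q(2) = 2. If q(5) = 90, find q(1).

5

Let q(1) = w.
q(3) = -6 + 3w
q(4) = 24 - 9w
q(5) = -90 + 36w
So -90 + 36w = 90, giving w = 5.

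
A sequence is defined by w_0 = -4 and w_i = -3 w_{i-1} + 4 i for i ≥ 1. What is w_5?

w_1 = -3*(-4) + 4 = 16
w_2 = -3*16 + 8 = -40
w_3 = -3*(-40) + 12 = 132
w_4 = -3*132 + 16 = -380
w_5 = -3*(-380) + 20 = 1160

1160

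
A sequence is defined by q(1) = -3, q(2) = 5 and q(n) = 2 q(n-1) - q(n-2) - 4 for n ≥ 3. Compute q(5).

5

q(3) = 2(5) - (-3) - 4 = 9
q(4) = 2(9) - 5 - 4 = 9
q(5) = 2(9) - 9 - 4 = 5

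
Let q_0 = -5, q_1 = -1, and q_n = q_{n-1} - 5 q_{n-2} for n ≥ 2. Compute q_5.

q_2 = (-1) - 5·(-5) = 24
q_3 = 24 - 5·(-1) = 29
q_4 = 29 - 5·24 = -91
q_5 = (-91) - 5·29 = -236

-236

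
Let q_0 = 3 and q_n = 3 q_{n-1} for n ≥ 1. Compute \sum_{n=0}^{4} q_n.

363

q_1 = 3*3 = 9
q_2 = 3*9 = 27
q_3 = 3*27 = 81
q_4 = 3*81 = 243
Sum = 3 + 9 + 27 + 81 + 243 = 363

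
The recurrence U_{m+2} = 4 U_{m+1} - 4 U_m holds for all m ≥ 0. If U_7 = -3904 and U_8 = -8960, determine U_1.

-7

Rearranging, U_{m-2} = (U_m - 4 U_{m-1}) / -4.
U_6 = (-8960 - 4(-3904)) / -4 = 6656/-4 = -1664
U_5 = (-3904 - 4(-1664)) / -4 = 2752/-4 = -688
U_4 = (-1664 - 4(-688)) / -4 = 1088/-4 = -272
U_3 = (-688 - 4(-272)) / -4 = 400/-4 = -100
U_2 = (-272 - 4(-100)) / -4 = 128/-4 = -32
U_1 = (-100 - 4(-32)) / -4 = 28/-4 = -7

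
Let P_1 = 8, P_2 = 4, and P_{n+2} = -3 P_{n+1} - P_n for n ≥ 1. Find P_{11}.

-47732

P_3 = -3·4 - 8 = -20
P_4 = -3·(-20) - 4 = 56
P_5 = -3·56 - (-20) = -148
P_6 = -3·(-148) - 56 = 388
P_7 = -3·388 - (-148) = -1016
P_8 = -3·(-1016) - 388 = 2660
P_9 = -3·2660 - (-1016) = -6964
P_{10} = -3·(-6964) - 2660 = 18232
P_{11} = -3·18232 - (-6964) = -47732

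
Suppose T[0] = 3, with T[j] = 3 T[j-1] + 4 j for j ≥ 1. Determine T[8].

39347

T[1] = 3·3 + 4 = 13
T[2] = 3·13 + 8 = 47
T[3] = 3·47 + 12 = 153
T[4] = 3·153 + 16 = 475
T[5] = 3·475 + 20 = 1445
T[6] = 3·1445 + 24 = 4359
T[7] = 3·4359 + 28 = 13105
T[8] = 3·13105 + 32 = 39347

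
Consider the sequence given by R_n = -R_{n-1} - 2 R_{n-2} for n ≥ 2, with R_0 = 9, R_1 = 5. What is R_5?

-59

R_2 = -5 - 2*9 = -23
R_3 = -(-23) - 2*5 = 13
R_4 = -13 - 2*(-23) = 33
R_5 = -33 - 2*13 = -59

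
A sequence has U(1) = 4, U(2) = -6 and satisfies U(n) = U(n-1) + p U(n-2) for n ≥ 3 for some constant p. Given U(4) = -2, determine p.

-2

U(3) = -6 + 4p
U(4) = -6 - 2p
So -6 - 2p = -2, giving p = -2.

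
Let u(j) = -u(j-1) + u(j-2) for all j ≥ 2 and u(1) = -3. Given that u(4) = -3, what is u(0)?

-6

Let u(0) = y.
u(2) = 3 + y
u(3) = -6 - y
u(4) = 9 + 2y
So 9 + 2y = -3, giving y = -6.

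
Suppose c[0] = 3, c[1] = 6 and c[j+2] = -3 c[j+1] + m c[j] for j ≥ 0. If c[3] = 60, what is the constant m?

-2

c[2] = -18 + 3m
c[3] = 54 - 3m
So 54 - 3m = 60, giving m = -2.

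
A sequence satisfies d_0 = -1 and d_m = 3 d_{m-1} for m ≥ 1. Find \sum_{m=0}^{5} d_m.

-364

d_1 = 3·(-1) = -3
d_2 = 3·(-3) = -9
d_3 = 3·(-9) = -27
d_4 = 3·(-27) = -81
d_5 = 3·(-81) = -243
Sum = (-1) + (-3) + (-9) + (-27) + (-81) + (-243) = -364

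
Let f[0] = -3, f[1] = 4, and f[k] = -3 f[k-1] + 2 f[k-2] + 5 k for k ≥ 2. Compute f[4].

-137

f[2] = -3*4 + 2*(-3) + 10 = -8
f[3] = -3*(-8) + 2*4 + 15 = 47
f[4] = -3*47 + 2*(-8) + 20 = -137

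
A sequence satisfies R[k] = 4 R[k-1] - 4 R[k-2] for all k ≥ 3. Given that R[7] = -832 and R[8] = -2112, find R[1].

Rearranging, R[k-2] = (R[k] - 4 R[k-1]) / -4.
R[6] = (-2112 - 4·(-832)) / -4 = 1216/-4 = -304
R[5] = (-832 - 4·(-304)) / -4 = 384/-4 = -96
R[4] = (-304 - 4·(-96)) / -4 = 80/-4 = -20
R[3] = (-96 - 4·(-20)) / -4 = -16/-4 = 4
R[2] = (-20 - 4·4) / -4 = -36/-4 = 9
R[1] = (4 - 4·9) / -4 = -32/-4 = 8

8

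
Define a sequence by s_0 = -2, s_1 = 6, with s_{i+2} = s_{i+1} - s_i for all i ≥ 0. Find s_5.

s_2 = 6 - (-2) = 8
s_3 = 8 - 6 = 2
s_4 = 2 - 8 = -6
s_5 = (-6) - 2 = -8

-8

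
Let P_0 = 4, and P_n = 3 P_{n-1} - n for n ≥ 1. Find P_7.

7112

P_1 = 3*4 - 1 = 11
P_2 = 3*11 - 2 = 31
P_3 = 3*31 - 3 = 90
P_4 = 3*90 - 4 = 266
P_5 = 3*266 - 5 = 793
P_6 = 3*793 - 6 = 2373
P_7 = 3*2373 - 7 = 7112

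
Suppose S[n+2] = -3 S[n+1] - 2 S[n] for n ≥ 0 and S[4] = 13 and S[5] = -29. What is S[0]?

Rearranging, S[n-2] = (S[n] + 3 S[n-1]) / -2.
S[3] = (-29 + 3(13)) / -2 = 10/-2 = -5
S[2] = (13 + 3(-5)) / -2 = -2/-2 = 1
S[1] = (-5 + 3(1)) / -2 = -2/-2 = 1
S[0] = (1 + 3(1)) / -2 = 4/-2 = -2

-2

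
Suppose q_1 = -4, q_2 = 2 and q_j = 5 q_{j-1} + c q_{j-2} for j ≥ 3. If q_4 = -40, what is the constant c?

5

q_3 = 10 - 4c
q_4 = 50 - 18c
So 50 - 18c = -40, giving c = 5.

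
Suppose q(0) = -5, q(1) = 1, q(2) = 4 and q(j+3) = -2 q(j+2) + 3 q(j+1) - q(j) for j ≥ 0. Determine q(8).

q(3) = -2*4 + 3*1 - (-5) = 0
q(4) = -2*0 + 3*4 - 1 = 11
q(5) = -2*11 + 3*0 - 4 = -26
q(6) = -2*(-26) + 3*11 - 0 = 85
q(7) = -2*85 + 3*(-26) - 11 = -259
q(8) = -2*(-259) + 3*85 - (-26) = 799

799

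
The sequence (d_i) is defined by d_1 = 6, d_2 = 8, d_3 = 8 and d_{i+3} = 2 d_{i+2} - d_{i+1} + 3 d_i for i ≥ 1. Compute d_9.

d_4 = 2(8) - 8 + 3(6) = 26
d_5 = 2(26) - 8 + 3(8) = 68
d_6 = 2(68) - 26 + 3(8) = 134
d_7 = 2(134) - 68 + 3(26) = 278
d_8 = 2(278) - 134 + 3(68) = 626
d_9 = 2(626) - 278 + 3(134) = 1376

1376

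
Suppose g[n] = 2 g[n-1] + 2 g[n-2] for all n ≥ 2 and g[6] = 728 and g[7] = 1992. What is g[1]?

Rearranging, g[n-2] = (g[n] - 2 g[n-1]) / 2.
g[5] = (1992 - 2*728) / 2 = 536/2 = 268
g[4] = (728 - 2*268) / 2 = 192/2 = 96
g[3] = (268 - 2*96) / 2 = 76/2 = 38
g[2] = (96 - 2*38) / 2 = 20/2 = 10
g[1] = (38 - 2*10) / 2 = 18/2 = 9

9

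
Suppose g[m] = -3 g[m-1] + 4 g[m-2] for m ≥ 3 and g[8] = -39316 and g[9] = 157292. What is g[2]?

Rearranging, g[m-2] = (g[m] + 3 g[m-1]) / 4.
g[7] = (157292 + 3·(-39316)) / 4 = 39344/4 = 9836
g[6] = (-39316 + 3·9836) / 4 = -9808/4 = -2452
g[5] = (9836 + 3·(-2452)) / 4 = 2480/4 = 620
g[4] = (-2452 + 3·620) / 4 = -592/4 = -148
g[3] = (620 + 3·(-148)) / 4 = 176/4 = 44
g[2] = (-148 + 3·44) / 4 = -16/4 = -4

-4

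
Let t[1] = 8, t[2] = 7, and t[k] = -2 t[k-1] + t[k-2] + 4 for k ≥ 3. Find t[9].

-1024

t[3] = -2·7 + 8 + 4 = -2
t[4] = -2·(-2) + 7 + 4 = 15
t[5] = -2·15 + (-2) + 4 = -28
t[6] = -2·(-28) + 15 + 4 = 75
t[7] = -2·75 + (-28) + 4 = -174
t[8] = -2·(-174) + 75 + 4 = 427
t[9] = -2·427 + (-174) + 4 = -1024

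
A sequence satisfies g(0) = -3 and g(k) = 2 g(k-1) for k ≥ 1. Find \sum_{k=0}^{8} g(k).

-1533

g(1) = 2·(-3) = -6
g(2) = 2·(-6) = -12
g(3) = 2·(-12) = -24
g(4) = 2·(-24) = -48
g(5) = 2·(-48) = -96
g(6) = 2·(-96) = -192
g(7) = 2·(-192) = -384
g(8) = 2·(-384) = -768
Sum = (-3) + (-6) + (-12) + (-24) + (-48) + (-96) + (-192) + (-384) + (-768) = -1533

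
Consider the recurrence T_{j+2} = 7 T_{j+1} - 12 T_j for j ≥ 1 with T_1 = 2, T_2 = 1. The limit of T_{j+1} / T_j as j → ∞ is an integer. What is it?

4

The characteristic equation is r^2 - 7r + 12 = 0, which factors as (r - 4)(r - 3) = 0.
So the roots are 4 and 3. Since |4| > |3| and the coefficient of 4^j is non-zero, the ratio tends to 4.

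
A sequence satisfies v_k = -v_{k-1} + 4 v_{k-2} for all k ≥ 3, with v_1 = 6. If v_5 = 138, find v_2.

-2

Let v_2 = w.
v_3 = 24 - w
v_4 = -24 + 5w
v_5 = 120 - 9w
So 120 - 9w = 138, giving w = -2.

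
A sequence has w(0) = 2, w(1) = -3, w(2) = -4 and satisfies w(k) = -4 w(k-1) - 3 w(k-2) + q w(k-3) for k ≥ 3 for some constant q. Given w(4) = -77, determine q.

-1

w(3) = 25 + 2q
w(4) = -88 - 11q
So -88 - 11q = -77, giving q = -1.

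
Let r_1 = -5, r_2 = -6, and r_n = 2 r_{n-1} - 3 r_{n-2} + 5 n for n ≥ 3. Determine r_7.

r_3 = 2·(-6) - 3·(-5) + 15 = 18
r_4 = 2·18 - 3·(-6) + 20 = 74
r_5 = 2·74 - 3·18 + 25 = 119
r_6 = 2·119 - 3·74 + 30 = 46
r_7 = 2·46 - 3·119 + 35 = -230

-230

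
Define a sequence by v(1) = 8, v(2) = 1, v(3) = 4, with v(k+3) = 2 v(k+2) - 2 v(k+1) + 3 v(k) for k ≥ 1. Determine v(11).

v(4) = 2·4 - 2·1 + 3·8 = 30
v(5) = 2·30 - 2·4 + 3·1 = 55
v(6) = 2·55 - 2·30 + 3·4 = 62
v(7) = 2·62 - 2·55 + 3·30 = 104
v(8) = 2·104 - 2·62 + 3·55 = 249
v(9) = 2·249 - 2·104 + 3·62 = 476
v(10) = 2·476 - 2·249 + 3·104 = 766
v(11) = 2·766 - 2·476 + 3·249 = 1327

1327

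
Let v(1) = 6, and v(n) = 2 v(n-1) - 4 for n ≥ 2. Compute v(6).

v(2) = 2·6 - 4 = 8
v(3) = 2·8 - 4 = 12
v(4) = 2·12 - 4 = 20
v(5) = 2·20 - 4 = 36
v(6) = 2·36 - 4 = 68

68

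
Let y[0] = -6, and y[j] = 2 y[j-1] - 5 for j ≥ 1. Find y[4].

-171

y[1] = 2·(-6) - 5 = -17
y[2] = 2·(-17) - 5 = -39
y[3] = 2·(-39) - 5 = -83
y[4] = 2·(-83) - 5 = -171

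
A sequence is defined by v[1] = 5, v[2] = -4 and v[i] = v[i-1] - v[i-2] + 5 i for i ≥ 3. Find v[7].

35

v[3] = (-4) - 5 + 15 = 6
v[4] = 6 - (-4) + 20 = 30
v[5] = 30 - 6 + 25 = 49
v[6] = 49 - 30 + 30 = 49
v[7] = 49 - 49 + 35 = 35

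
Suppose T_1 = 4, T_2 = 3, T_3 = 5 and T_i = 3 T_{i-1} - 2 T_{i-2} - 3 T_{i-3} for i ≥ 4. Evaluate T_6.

T_4 = 3·5 - 2·3 - 3·4 = -3
T_5 = 3·(-3) - 2·5 - 3·3 = -28
T_6 = 3·(-28) - 2·(-3) - 3·5 = -93

-93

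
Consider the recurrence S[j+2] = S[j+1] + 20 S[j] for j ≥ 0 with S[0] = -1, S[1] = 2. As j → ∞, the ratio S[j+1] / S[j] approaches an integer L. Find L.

5

The characteristic equation is r^2 - r - 20 = 0, which factors as (r - 5)(r + 4) = 0.
So the roots are 5 and -4. Since |5| > |-4| and the coefficient of 5^j is non-zero, the ratio tends to 5.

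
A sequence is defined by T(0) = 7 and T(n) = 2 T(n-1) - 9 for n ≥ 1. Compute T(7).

-247

T(1) = 2*7 - 9 = 5
T(2) = 2*5 - 9 = 1
T(3) = 2*1 - 9 = -7
T(4) = 2*(-7) - 9 = -23
T(5) = 2*(-23) - 9 = -55
T(6) = 2*(-55) - 9 = -119
T(7) = 2*(-119) - 9 = -247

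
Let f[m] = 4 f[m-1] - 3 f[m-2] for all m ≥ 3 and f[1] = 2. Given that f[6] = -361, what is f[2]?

-1

Let f[2] = x.
f[3] = -6 + 4x
f[4] = -24 + 13x
f[5] = -78 + 40x
f[6] = -240 + 121x
So -240 + 121x = -361, giving x = -1.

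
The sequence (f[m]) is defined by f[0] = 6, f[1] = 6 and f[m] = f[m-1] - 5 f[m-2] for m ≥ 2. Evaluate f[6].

f[2] = 6 - 5·6 = -24
f[3] = (-24) - 5·6 = -54
f[4] = (-54) - 5·(-24) = 66
f[5] = 66 - 5·(-54) = 336
f[6] = 336 - 5·66 = 6

6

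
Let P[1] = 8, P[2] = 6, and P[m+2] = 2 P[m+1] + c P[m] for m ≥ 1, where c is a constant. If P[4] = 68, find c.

P[3] = 12 + 8c
P[4] = 24 + 22c
So 24 + 22c = 68, giving c = 2.

2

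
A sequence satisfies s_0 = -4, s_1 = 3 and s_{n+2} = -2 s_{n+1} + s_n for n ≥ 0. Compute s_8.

-1900

s_2 = -2(3) + (-4) = -10
s_3 = -2(-10) + 3 = 23
s_4 = -2(23) + (-10) = -56
s_5 = -2(-56) + 23 = 135
s_6 = -2(135) + (-56) = -326
s_7 = -2(-326) + 135 = 787
s_8 = -2(787) + (-326) = -1900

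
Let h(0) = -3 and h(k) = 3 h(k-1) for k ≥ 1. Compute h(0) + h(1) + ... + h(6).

-3279

h(1) = 3·(-3) = -9
h(2) = 3·(-9) = -27
h(3) = 3·(-27) = -81
h(4) = 3·(-81) = -243
h(5) = 3·(-243) = -729
h(6) = 3·(-729) = -2187
Sum = (-3) + (-9) + (-27) + (-81) + (-243) + (-729) + (-2187) = -3279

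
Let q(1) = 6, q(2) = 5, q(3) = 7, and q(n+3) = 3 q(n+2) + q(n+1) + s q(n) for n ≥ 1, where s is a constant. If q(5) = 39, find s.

q(4) = 26 + 6s
q(5) = 85 + 23s
So 85 + 23s = 39, giving s = -2.

-2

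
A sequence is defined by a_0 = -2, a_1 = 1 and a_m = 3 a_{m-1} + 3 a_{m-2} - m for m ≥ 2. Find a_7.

a_2 = 3·1 + 3·(-2) - 2 = -5
a_3 = 3·(-5) + 3·1 - 3 = -15
a_4 = 3·(-15) + 3·(-5) - 4 = -64
a_5 = 3·(-64) + 3·(-15) - 5 = -242
a_6 = 3·(-242) + 3·(-64) - 6 = -924
a_7 = 3·(-924) + 3·(-242) - 7 = -3505

-3505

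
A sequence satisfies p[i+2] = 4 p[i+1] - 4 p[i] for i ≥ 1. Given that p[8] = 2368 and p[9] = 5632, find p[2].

-5

Rearranging, p[i-2] = (p[i] - 4 p[i-1]) / -4.
p[7] = (5632 - 4·2368) / -4 = -3840/-4 = 960
p[6] = (2368 - 4·960) / -4 = -1472/-4 = 368
p[5] = (960 - 4·368) / -4 = -512/-4 = 128
p[4] = (368 - 4·128) / -4 = -144/-4 = 36
p[3] = (128 - 4·36) / -4 = -16/-4 = 4
p[2] = (36 - 4·4) / -4 = 20/-4 = -5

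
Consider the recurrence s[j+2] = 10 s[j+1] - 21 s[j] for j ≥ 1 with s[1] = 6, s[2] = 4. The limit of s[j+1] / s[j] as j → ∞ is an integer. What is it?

7

The characteristic equation is r^2 - 10r + 21 = 0, which factors as (r - 7)(r - 3) = 0.
So the roots are 7 and 3. Since |7| > |3| and the coefficient of 7^j is non-zero, the ratio tends to 7.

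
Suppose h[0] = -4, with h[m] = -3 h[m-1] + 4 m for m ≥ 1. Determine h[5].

1160

h[1] = -3·(-4) + 4 = 16
h[2] = -3·16 + 8 = -40
h[3] = -3·(-40) + 12 = 132
h[4] = -3·132 + 16 = -380
h[5] = -3·(-380) + 20 = 1160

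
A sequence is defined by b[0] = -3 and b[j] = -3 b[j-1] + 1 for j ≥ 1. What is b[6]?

-2369

b[1] = -3*(-3) + 1 = 10
b[2] = -3*10 + 1 = -29
b[3] = -3*(-29) + 1 = 88
b[4] = -3*88 + 1 = -263
b[5] = -3*(-263) + 1 = 790
b[6] = -3*790 + 1 = -2369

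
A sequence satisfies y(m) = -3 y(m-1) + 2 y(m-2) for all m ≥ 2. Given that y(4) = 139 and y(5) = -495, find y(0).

Rearranging, y(m-2) = (y(m) + 3 y(m-1)) / 2.
y(3) = (-495 + 3*139) / 2 = -78/2 = -39
y(2) = (139 + 3*(-39)) / 2 = 22/2 = 11
y(1) = (-39 + 3*11) / 2 = -6/2 = -3
y(0) = (11 + 3*(-3)) / 2 = 2/2 = 1

1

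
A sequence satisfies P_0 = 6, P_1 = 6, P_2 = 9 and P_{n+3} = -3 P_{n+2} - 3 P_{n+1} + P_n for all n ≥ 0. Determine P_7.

105

P_3 = -3·9 - 3·6 + 6 = -39
P_4 = -3·(-39) - 3·9 + 6 = 96
P_5 = -3·96 - 3·(-39) + 9 = -162
P_6 = -3·(-162) - 3·96 + (-39) = 159
P_7 = -3·159 - 3·(-162) + 96 = 105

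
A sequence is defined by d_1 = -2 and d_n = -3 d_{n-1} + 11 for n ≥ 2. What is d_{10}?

93497

d_2 = -3·(-2) + 11 = 17
d_3 = -3·17 + 11 = -40
d_4 = -3·(-40) + 11 = 131
d_5 = -3·131 + 11 = -382
d_6 = -3·(-382) + 11 = 1157
d_7 = -3·1157 + 11 = -3460
d_8 = -3·(-3460) + 11 = 10391
d_9 = -3·10391 + 11 = -31162
d_{10} = -3·(-31162) + 11 = 93497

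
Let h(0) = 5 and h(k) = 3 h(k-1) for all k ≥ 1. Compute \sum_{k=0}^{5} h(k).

h(1) = 3·5 = 15
h(2) = 3·15 = 45
h(3) = 3·45 = 135
h(4) = 3·135 = 405
h(5) = 3·405 = 1215
Sum = 5 + 15 + 45 + 135 + 405 + 1215 = 1820

1820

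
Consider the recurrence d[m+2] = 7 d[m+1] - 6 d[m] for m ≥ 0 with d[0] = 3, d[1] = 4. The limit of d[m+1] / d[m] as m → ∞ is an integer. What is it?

6

The characteristic equation is r^2 - 7r + 6 = 0, which factors as (r - 6)(r - 1) = 0.
So the roots are 6 and 1. Since |6| > |1| and the coefficient of 6^m is non-zero, the ratio tends to 6.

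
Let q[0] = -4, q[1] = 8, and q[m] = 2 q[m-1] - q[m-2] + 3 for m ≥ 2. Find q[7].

q[2] = 2(8) - (-4) + 3 = 23
q[3] = 2(23) - 8 + 3 = 41
q[4] = 2(41) - 23 + 3 = 62
q[5] = 2(62) - 41 + 3 = 86
q[6] = 2(86) - 62 + 3 = 113
q[7] = 2(113) - 86 + 3 = 143

143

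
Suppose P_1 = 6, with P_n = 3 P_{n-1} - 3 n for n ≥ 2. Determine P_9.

14778

P_2 = 3*6 - 6 = 12
P_3 = 3*12 - 9 = 27
P_4 = 3*27 - 12 = 69
P_5 = 3*69 - 15 = 192
P_6 = 3*192 - 18 = 558
P_7 = 3*558 - 21 = 1653
P_8 = 3*1653 - 24 = 4935
P_9 = 3*4935 - 27 = 14778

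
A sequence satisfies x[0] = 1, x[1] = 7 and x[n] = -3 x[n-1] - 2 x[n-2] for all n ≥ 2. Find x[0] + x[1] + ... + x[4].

x[2] = -3*7 - 2*1 = -23
x[3] = -3*(-23) - 2*7 = 55
x[4] = -3*55 - 2*(-23) = -119
Sum = 1 + 7 + (-23) + 55 + (-119) = -79

-79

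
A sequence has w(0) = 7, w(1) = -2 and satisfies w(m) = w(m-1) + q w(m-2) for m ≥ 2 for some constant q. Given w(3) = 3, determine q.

1

w(2) = -2 + 7q
w(3) = -2 + 5q
So -2 + 5q = 3, giving q = 1.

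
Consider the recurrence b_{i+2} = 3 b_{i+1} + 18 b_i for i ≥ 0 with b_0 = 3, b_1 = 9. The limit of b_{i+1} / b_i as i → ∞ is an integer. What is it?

6

The characteristic equation is r^2 - 3r - 18 = 0, which factors as (r - 6)(r + 3) = 0.
So the roots are 6 and -3. Since |6| > |-3| and the coefficient of 6^i is non-zero, the ratio tends to 6.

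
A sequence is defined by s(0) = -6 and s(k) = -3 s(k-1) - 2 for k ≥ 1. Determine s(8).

-36086

s(1) = -3*(-6) - 2 = 16
s(2) = -3*16 - 2 = -50
s(3) = -3*(-50) - 2 = 148
s(4) = -3*148 - 2 = -446
s(5) = -3*(-446) - 2 = 1336
s(6) = -3*1336 - 2 = -4010
s(7) = -3*(-4010) - 2 = 12028
s(8) = -3*12028 - 2 = -36086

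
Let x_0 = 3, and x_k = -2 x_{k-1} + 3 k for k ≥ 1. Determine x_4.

x_1 = -2(3) + 3 = -3
x_2 = -2(-3) + 6 = 12
x_3 = -2(12) + 9 = -15
x_4 = -2(-15) + 12 = 42

42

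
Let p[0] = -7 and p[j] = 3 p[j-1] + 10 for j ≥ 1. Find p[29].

The fixed point is 10/(1 - 3) = -5, so p[j] + 5 = 3(p[j-1] + 5).
Hence p[j] = -2·3^j - 5.
p[29] = -2·3^{29} - 5 = -2·68630377364883 - 5 = -137260754729771.

-137260754729771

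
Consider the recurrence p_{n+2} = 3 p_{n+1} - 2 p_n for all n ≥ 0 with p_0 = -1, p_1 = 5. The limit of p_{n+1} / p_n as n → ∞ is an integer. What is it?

2

The characteristic equation is r^2 - 3r + 2 = 0, which factors as (r - 2)(r - 1) = 0.
So the roots are 2 and 1. Since |2| > |1| and the coefficient of 2^n is non-zero, the ratio tends to 2.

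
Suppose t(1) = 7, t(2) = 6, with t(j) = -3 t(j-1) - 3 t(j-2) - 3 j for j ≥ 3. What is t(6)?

t(3) = -3·6 - 3·7 - 9 = -48
t(4) = -3·(-48) - 3·6 - 12 = 114
t(5) = -3·114 - 3·(-48) - 15 = -213
t(6) = -3·(-213) - 3·114 - 18 = 279

279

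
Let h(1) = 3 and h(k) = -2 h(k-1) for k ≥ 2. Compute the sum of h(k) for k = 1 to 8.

h(2) = -2*3 = -6
h(3) = -2*(-6) = 12
h(4) = -2*12 = -24
h(5) = -2*(-24) = 48
h(6) = -2*48 = -96
h(7) = -2*(-96) = 192
h(8) = -2*192 = -384
Sum = 3 + (-6) + 12 + (-24) + 48 + (-96) + 192 + (-384) = -255

-255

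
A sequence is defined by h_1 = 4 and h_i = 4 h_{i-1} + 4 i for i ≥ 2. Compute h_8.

116496

h_2 = 4·4 + 8 = 24
h_3 = 4·24 + 12 = 108
h_4 = 4·108 + 16 = 448
h_5 = 4·448 + 20 = 1812
h_6 = 4·1812 + 24 = 7272
h_7 = 4·7272 + 28 = 29116
h_8 = 4·29116 + 32 = 116496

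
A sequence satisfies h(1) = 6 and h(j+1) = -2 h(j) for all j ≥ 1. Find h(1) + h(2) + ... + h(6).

h(2) = -2·6 = -12
h(3) = -2·(-12) = 24
h(4) = -2·24 = -48
h(5) = -2·(-48) = 96
h(6) = -2·96 = -192
Sum = 6 + (-12) + 24 + (-48) + 96 + (-192) = -126

-126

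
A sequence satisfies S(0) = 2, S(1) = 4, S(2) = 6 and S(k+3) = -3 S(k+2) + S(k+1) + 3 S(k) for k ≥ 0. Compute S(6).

S(3) = -3(6) + 4 + 3(2) = -8
S(4) = -3(-8) + 6 + 3(4) = 42
S(5) = -3(42) + (-8) + 3(6) = -116
S(6) = -3(-116) + 42 + 3(-8) = 366

366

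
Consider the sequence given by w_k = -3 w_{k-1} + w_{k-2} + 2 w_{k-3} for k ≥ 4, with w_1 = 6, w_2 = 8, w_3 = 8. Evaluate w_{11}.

w_4 = -3*8 + 8 + 2*6 = -4
w_5 = -3*(-4) + 8 + 2*8 = 36
w_6 = -3*36 + (-4) + 2*8 = -96
w_7 = -3*(-96) + 36 + 2*(-4) = 316
w_8 = -3*316 + (-96) + 2*36 = -972
w_9 = -3*(-972) + 316 + 2*(-96) = 3040
w_{10} = -3*3040 + (-972) + 2*316 = -9460
w_{11} = -3*(-9460) + 3040 + 2*(-972) = 29476

29476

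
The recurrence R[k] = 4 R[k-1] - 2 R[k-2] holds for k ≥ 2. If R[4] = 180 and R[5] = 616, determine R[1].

Rearranging, R[k-2] = (R[k] - 4 R[k-1]) / -2.
R[3] = (616 - 4(180)) / -2 = -104/-2 = 52
R[2] = (180 - 4(52)) / -2 = -28/-2 = 14
R[1] = (52 - 4(14)) / -2 = -4/-2 = 2

2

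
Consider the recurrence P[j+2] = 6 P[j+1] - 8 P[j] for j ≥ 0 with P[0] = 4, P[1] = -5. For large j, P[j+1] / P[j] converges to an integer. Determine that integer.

4

The characteristic equation is r^2 - 6r + 8 = 0, which factors as (r - 4)(r - 2) = 0.
So the roots are 4 and 2. Since |4| > |2| and the coefficient of 4^j is non-zero, the ratio tends to 4.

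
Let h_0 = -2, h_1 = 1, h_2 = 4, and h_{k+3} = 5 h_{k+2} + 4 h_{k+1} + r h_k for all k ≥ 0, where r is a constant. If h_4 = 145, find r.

-1

h_3 = 24 - 2r
h_4 = 136 - 9r
So 136 - 9r = 145, giving r = -1.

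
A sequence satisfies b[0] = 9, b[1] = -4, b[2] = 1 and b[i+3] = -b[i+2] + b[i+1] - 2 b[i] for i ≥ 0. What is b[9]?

b[3] = -1 + (-4) - 2*9 = -23
b[4] = -(-23) + 1 - 2*(-4) = 32
b[5] = -32 + (-23) - 2*1 = -57
b[6] = -(-57) + 32 - 2*(-23) = 135
b[7] = -135 + (-57) - 2*32 = -256
b[8] = -(-256) + 135 - 2*(-57) = 505
b[9] = -505 + (-256) - 2*135 = -1031

-1031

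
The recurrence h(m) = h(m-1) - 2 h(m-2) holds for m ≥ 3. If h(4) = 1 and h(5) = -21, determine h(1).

-3

Rearranging, h(m-2) = (h(m) - h(m-1)) / -2.
h(3) = (-21 - 1) / -2 = -22/-2 = 11
h(2) = (1 - 11) / -2 = -10/-2 = 5
h(1) = (11 - 5) / -2 = 6/-2 = -3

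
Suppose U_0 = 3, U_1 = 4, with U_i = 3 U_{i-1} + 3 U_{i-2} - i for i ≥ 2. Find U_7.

U_2 = 3·4 + 3·3 - 2 = 19
U_3 = 3·19 + 3·4 - 3 = 66
U_4 = 3·66 + 3·19 - 4 = 251
U_5 = 3·251 + 3·66 - 5 = 946
U_6 = 3·946 + 3·251 - 6 = 3585
U_7 = 3·3585 + 3·946 - 7 = 13586

13586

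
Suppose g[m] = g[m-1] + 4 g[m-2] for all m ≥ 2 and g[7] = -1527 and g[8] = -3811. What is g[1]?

-7

Rearranging, g[m-2] = (g[m] - g[m-1]) / 4.
g[6] = (-3811 - (-1527)) / 4 = -2284/4 = -571
g[5] = (-1527 - (-571)) / 4 = -956/4 = -239
g[4] = (-571 - (-239)) / 4 = -332/4 = -83
g[3] = (-239 - (-83)) / 4 = -156/4 = -39
g[2] = (-83 - (-39)) / 4 = -44/4 = -11
g[1] = (-39 - (-11)) / 4 = -28/4 = -7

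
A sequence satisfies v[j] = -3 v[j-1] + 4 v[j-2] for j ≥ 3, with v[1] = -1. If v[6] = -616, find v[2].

-4

Let v[2] = w.
v[3] = -4 - 3w
v[4] = 12 + 13w
v[5] = -52 - 51w
v[6] = 204 + 205w
So 204 + 205w = -616, giving w = -4.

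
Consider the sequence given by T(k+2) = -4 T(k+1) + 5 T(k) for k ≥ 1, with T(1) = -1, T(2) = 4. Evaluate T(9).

T(3) = -4(4) + 5(-1) = -21
T(4) = -4(-21) + 5(4) = 104
T(5) = -4(104) + 5(-21) = -521
T(6) = -4(-521) + 5(104) = 2604
T(7) = -4(2604) + 5(-521) = -13021
T(8) = -4(-13021) + 5(2604) = 65104
T(9) = -4(65104) + 5(-13021) = -325521

-325521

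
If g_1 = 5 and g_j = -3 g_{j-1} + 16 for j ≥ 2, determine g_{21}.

3486784405

The fixed point is 16/(1 + 3) = 4, so g_j - 4 = -3(g_{j-1} - 4).
Hence g_j = 1·(-3)^{j-1} + 4.
g_{21} = 1·(-3)^{20} + 4 = 1·3486784401 + 4 = 3486784405.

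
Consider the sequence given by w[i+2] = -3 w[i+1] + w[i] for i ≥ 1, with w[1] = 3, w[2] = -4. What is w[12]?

w[3] = -3*(-4) + 3 = 15
w[4] = -3*15 + (-4) = -49
w[5] = -3*(-49) + 15 = 162
w[6] = -3*162 + (-49) = -535
w[7] = -3*(-535) + 162 = 1767
w[8] = -3*1767 + (-535) = -5836
w[9] = -3*(-5836) + 1767 = 19275
w[10] = -3*19275 + (-5836) = -63661
w[11] = -3*(-63661) + 19275 = 210258
w[12] = -3*210258 + (-63661) = -694435

-694435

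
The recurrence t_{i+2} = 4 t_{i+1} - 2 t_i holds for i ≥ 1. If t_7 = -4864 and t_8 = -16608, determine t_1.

Rearranging, t_{i-2} = (t_i - 4 t_{i-1}) / -2.
t_6 = (-16608 - 4*(-4864)) / -2 = 2848/-2 = -1424
t_5 = (-4864 - 4*(-1424)) / -2 = 832/-2 = -416
t_4 = (-1424 - 4*(-416)) / -2 = 240/-2 = -120
t_3 = (-416 - 4*(-120)) / -2 = 64/-2 = -32
t_2 = (-120 - 4*(-32)) / -2 = 8/-2 = -4
t_1 = (-32 - 4*(-4)) / -2 = -16/-2 = 8

8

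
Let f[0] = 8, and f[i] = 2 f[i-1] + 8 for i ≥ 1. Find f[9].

8184

f[1] = 2·8 + 8 = 24
f[2] = 2·24 + 8 = 56
f[3] = 2·56 + 8 = 120
f[4] = 2·120 + 8 = 248
f[5] = 2·248 + 8 = 504
f[6] = 2·504 + 8 = 1016
f[7] = 2·1016 + 8 = 2040
f[8] = 2·2040 + 8 = 4088
f[9] = 2·4088 + 8 = 8184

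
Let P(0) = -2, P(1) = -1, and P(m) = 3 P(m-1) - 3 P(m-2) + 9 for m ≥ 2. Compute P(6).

P(2) = 3(-1) - 3(-2) + 9 = 12
P(3) = 3(12) - 3(-1) + 9 = 48
P(4) = 3(48) - 3(12) + 9 = 117
P(5) = 3(117) - 3(48) + 9 = 216
P(6) = 3(216) - 3(117) + 9 = 306

306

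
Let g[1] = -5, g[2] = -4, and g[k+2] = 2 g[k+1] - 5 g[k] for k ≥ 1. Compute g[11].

-2743

g[3] = 2(-4) - 5(-5) = 17
g[4] = 2(17) - 5(-4) = 54
g[5] = 2(54) - 5(17) = 23
g[6] = 2(23) - 5(54) = -224
g[7] = 2(-224) - 5(23) = -563
g[8] = 2(-563) - 5(-224) = -6
g[9] = 2(-6) - 5(-563) = 2803
g[10] = 2(2803) - 5(-6) = 5636
g[11] = 2(5636) - 5(2803) = -2743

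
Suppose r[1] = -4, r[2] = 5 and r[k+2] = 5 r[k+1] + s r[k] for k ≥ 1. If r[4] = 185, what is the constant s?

r[3] = 25 - 4s
r[4] = 125 - 15s
So 125 - 15s = 185, giving s = -4.

-4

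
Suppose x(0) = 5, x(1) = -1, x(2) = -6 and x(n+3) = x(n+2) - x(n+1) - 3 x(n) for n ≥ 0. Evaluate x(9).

x(3) = (-6) - (-1) - 3·5 = -20
x(4) = (-20) - (-6) - 3·(-1) = -11
x(5) = (-11) - (-20) - 3·(-6) = 27
x(6) = 27 - (-11) - 3·(-20) = 98
x(7) = 98 - 27 - 3·(-11) = 104
x(8) = 104 - 98 - 3·27 = -75
x(9) = (-75) - 104 - 3·98 = -473

-473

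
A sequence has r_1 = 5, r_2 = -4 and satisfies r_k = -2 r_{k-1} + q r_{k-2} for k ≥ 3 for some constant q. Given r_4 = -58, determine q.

3

r_3 = 8 + 5q
r_4 = -16 - 14q
So -16 - 14q = -58, giving q = 3.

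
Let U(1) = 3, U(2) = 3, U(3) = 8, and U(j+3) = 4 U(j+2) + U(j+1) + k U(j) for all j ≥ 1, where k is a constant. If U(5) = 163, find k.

U(4) = 35 + 3k
U(5) = 148 + 15k
So 148 + 15k = 163, giving k = 1.

1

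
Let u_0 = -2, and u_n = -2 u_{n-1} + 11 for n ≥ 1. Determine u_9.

u_1 = -2*(-2) + 11 = 15
u_2 = -2*15 + 11 = -19
u_3 = -2*(-19) + 11 = 49
u_4 = -2*49 + 11 = -87
u_5 = -2*(-87) + 11 = 185
u_6 = -2*185 + 11 = -359
u_7 = -2*(-359) + 11 = 729
u_8 = -2*729 + 11 = -1447
u_9 = -2*(-1447) + 11 = 2905

2905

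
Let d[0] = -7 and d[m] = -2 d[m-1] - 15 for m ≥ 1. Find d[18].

-524293

The fixed point is -15/(1 + 2) = -5, so d[m] + 5 = -2(d[m-1] + 5).
Hence d[m] = -2·(-2)^m - 5.
d[18] = -2·(-2)^{18} - 5 = -2·262144 - 5 = -524293.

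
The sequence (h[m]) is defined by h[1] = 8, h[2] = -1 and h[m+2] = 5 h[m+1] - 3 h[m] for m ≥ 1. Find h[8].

-49813

h[3] = 5(-1) - 3(8) = -29
h[4] = 5(-29) - 3(-1) = -142
h[5] = 5(-142) - 3(-29) = -623
h[6] = 5(-623) - 3(-142) = -2689
h[7] = 5(-2689) - 3(-623) = -11576
h[8] = 5(-11576) - 3(-2689) = -49813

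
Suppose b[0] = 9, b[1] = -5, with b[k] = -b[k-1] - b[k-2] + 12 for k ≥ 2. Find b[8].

8

b[2] = -(-5) - 9 + 12 = 8
b[3] = -8 - (-5) + 12 = 9
b[4] = -9 - 8 + 12 = -5
b[5] = -(-5) - 9 + 12 = 8
b[6] = -8 - (-5) + 12 = 9
b[7] = -9 - 8 + 12 = -5
b[8] = -(-5) - 9 + 12 = 8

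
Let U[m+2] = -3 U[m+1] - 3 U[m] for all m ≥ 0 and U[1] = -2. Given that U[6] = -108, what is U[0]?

4

Let U[0] = w.
U[2] = 6 - 3w
U[3] = -12 + 9w
U[4] = 18 - 18w
U[5] = -18 + 27w
U[6] = -27w
So -27w = -108, giving w = 4.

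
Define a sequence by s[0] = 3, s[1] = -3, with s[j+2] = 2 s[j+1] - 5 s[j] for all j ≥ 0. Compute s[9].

-1443

s[2] = 2(-3) - 5(3) = -21
s[3] = 2(-21) - 5(-3) = -27
s[4] = 2(-27) - 5(-21) = 51
s[5] = 2(51) - 5(-27) = 237
s[6] = 2(237) - 5(51) = 219
s[7] = 2(219) - 5(237) = -747
s[8] = 2(-747) - 5(219) = -2589
s[9] = 2(-2589) - 5(-747) = -1443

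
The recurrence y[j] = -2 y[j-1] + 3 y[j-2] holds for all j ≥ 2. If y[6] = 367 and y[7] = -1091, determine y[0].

3

Rearranging, y[j-2] = (y[j] + 2 y[j-1]) / 3.
y[5] = (-1091 + 2(367)) / 3 = -357/3 = -119
y[4] = (367 + 2(-119)) / 3 = 129/3 = 43
y[3] = (-119 + 2(43)) / 3 = -33/3 = -11
y[2] = (43 + 2(-11)) / 3 = 21/3 = 7
y[1] = (-11 + 2(7)) / 3 = 3/3 = 1
y[0] = (7 + 2(1)) / 3 = 9/3 = 3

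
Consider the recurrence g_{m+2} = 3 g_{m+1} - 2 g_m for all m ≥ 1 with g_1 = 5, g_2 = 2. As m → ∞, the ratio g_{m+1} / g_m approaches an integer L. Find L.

The characteristic equation is r^2 - 3r + 2 = 0, which factors as (r - 2)(r - 1) = 0.
So the roots are 2 and 1. Since |2| > |1| and the coefficient of 2^m is non-zero, the ratio tends to 2.

2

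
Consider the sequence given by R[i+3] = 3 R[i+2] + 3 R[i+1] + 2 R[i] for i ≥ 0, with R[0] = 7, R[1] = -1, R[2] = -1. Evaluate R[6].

R[3] = 3*(-1) + 3*(-1) + 2*7 = 8
R[4] = 3*8 + 3*(-1) + 2*(-1) = 19
R[5] = 3*19 + 3*8 + 2*(-1) = 79
R[6] = 3*79 + 3*19 + 2*8 = 310

310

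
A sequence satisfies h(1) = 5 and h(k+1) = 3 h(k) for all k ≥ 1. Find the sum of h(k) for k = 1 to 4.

h(2) = 3*5 = 15
h(3) = 3*15 = 45
h(4) = 3*45 = 135
Sum = 5 + 15 + 45 + 135 = 200

200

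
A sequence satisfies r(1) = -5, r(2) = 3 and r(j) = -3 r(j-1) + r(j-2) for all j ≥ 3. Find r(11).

-193361

r(3) = -3·3 + (-5) = -14
r(4) = -3·(-14) + 3 = 45
r(5) = -3·45 + (-14) = -149
r(6) = -3·(-149) + 45 = 492
r(7) = -3·492 + (-149) = -1625
r(8) = -3·(-1625) + 492 = 5367
r(9) = -3·5367 + (-1625) = -17726
r(10) = -3·(-17726) + 5367 = 58545
r(11) = -3·58545 + (-17726) = -193361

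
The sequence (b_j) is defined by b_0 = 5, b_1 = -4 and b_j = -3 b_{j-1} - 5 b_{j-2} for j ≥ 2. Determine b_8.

b_2 = -3(-4) - 5(5) = -13
b_3 = -3(-13) - 5(-4) = 59
b_4 = -3(59) - 5(-13) = -112
b_5 = -3(-112) - 5(59) = 41
b_6 = -3(41) - 5(-112) = 437
b_7 = -3(437) - 5(41) = -1516
b_8 = -3(-1516) - 5(437) = 2363

2363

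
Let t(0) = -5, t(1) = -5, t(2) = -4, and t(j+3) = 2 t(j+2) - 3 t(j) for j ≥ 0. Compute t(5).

70

t(3) = 2(-4) - 3(-5) = 7
t(4) = 2(7) - 3(-5) = 29
t(5) = 2(29) - 3(-4) = 70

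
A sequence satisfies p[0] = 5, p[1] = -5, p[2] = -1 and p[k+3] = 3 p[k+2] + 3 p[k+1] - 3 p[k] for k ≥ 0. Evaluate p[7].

-4509

p[3] = 3(-1) + 3(-5) - 3(5) = -33
p[4] = 3(-33) + 3(-1) - 3(-5) = -87
p[5] = 3(-87) + 3(-33) - 3(-1) = -357
p[6] = 3(-357) + 3(-87) - 3(-33) = -1233
p[7] = 3(-1233) + 3(-357) - 3(-87) = -4509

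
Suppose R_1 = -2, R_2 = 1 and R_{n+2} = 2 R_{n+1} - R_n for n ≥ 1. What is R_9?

R_3 = 2*1 - (-2) = 4
R_4 = 2*4 - 1 = 7
R_5 = 2*7 - 4 = 10
R_6 = 2*10 - 7 = 13
R_7 = 2*13 - 10 = 16
R_8 = 2*16 - 13 = 19
R_9 = 2*19 - 16 = 22

22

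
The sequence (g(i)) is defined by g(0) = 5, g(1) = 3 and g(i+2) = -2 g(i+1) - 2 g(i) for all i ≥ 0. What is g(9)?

g(2) = -2(3) - 2(5) = -16
g(3) = -2(-16) - 2(3) = 26
g(4) = -2(26) - 2(-16) = -20
g(5) = -2(-20) - 2(26) = -12
g(6) = -2(-12) - 2(-20) = 64
g(7) = -2(64) - 2(-12) = -104
g(8) = -2(-104) - 2(64) = 80
g(9) = -2(80) - 2(-104) = 48

48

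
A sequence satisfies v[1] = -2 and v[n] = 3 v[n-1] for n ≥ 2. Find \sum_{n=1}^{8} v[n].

v[2] = 3(-2) = -6
v[3] = 3(-6) = -18
v[4] = 3(-18) = -54
v[5] = 3(-54) = -162
v[6] = 3(-162) = -486
v[7] = 3(-486) = -1458
v[8] = 3(-1458) = -4374
Sum = (-2) + (-6) + (-18) + (-54) + (-162) + (-486) + (-1458) + (-4374) = -6560

-6560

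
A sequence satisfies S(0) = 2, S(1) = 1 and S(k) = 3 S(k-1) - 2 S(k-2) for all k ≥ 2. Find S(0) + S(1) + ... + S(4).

S(2) = 3(1) - 2(2) = -1
S(3) = 3(-1) - 2(1) = -5
S(4) = 3(-5) - 2(-1) = -13
Sum = 2 + 1 + (-1) + (-5) + (-13) = -16

-16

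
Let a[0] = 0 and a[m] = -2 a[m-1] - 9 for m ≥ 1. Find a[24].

50331645

The fixed point is -9/(1 + 2) = -3, so a[m] + 3 = -2(a[m-1] + 3).
Hence a[m] = 3·(-2)^m - 3.
a[24] = 3·(-2)^{24} - 3 = 3·16777216 - 3 = 50331645.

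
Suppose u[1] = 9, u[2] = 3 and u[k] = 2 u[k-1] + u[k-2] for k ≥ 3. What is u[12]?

38625

u[3] = 2*3 + 9 = 15
u[4] = 2*15 + 3 = 33
u[5] = 2*33 + 15 = 81
u[6] = 2*81 + 33 = 195
u[7] = 2*195 + 81 = 471
u[8] = 2*471 + 195 = 1137
u[9] = 2*1137 + 471 = 2745
u[10] = 2*2745 + 1137 = 6627
u[11] = 2*6627 + 2745 = 15999
u[12] = 2*15999 + 6627 = 38625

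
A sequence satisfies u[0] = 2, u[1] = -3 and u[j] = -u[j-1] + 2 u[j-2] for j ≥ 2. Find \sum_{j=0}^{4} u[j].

u[2] = -(-3) + 2·2 = 7
u[3] = -7 + 2·(-3) = -13
u[4] = -(-13) + 2·7 = 27
Sum = 2 + (-3) + 7 + (-13) + 27 = 20

20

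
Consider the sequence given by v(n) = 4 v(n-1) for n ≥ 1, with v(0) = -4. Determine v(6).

v(1) = 4*(-4) = -16
v(2) = 4*(-16) = -64
v(3) = 4*(-64) = -256
v(4) = 4*(-256) = -1024
v(5) = 4*(-1024) = -4096
v(6) = 4*(-4096) = -16384

-16384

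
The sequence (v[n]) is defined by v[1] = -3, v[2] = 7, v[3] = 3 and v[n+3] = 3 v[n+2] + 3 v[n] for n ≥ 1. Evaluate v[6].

72

v[4] = 3·3 + 3·(-3) = 0
v[5] = 3·0 + 3·7 = 21
v[6] = 3·21 + 3·3 = 72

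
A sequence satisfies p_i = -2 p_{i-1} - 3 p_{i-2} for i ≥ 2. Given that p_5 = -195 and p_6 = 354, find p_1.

9

Rearranging, p_{i-2} = (p_i + 2 p_{i-1}) / -3.
p_4 = (354 + 2*(-195)) / -3 = -36/-3 = 12
p_3 = (-195 + 2*12) / -3 = -171/-3 = 57
p_2 = (12 + 2*57) / -3 = 126/-3 = -42
p_1 = (57 + 2*(-42)) / -3 = -27/-3 = 9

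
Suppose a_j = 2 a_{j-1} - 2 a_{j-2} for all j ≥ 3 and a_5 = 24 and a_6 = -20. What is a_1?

Rearranging, a_{j-2} = (a_j - 2 a_{j-1}) / -2.
a_4 = (-20 - 2(24)) / -2 = -68/-2 = 34
a_3 = (24 - 2(34)) / -2 = -44/-2 = 22
a_2 = (34 - 2(22)) / -2 = -10/-2 = 5
a_1 = (22 - 2(5)) / -2 = 12/-2 = -6

-6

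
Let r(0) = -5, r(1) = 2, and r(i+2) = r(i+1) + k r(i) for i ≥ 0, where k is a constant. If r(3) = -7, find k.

r(2) = 2 - 5k
r(3) = 2 - 3k
So 2 - 3k = -7, giving k = 3.

3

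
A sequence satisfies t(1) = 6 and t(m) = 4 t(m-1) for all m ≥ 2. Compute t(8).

98304

t(2) = 4·6 = 24
t(3) = 4·24 = 96
t(4) = 4·96 = 384
t(5) = 4·384 = 1536
t(6) = 4·1536 = 6144
t(7) = 4·6144 = 24576
t(8) = 4·24576 = 98304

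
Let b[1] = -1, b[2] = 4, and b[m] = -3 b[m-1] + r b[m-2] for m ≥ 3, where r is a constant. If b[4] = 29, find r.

-1

b[3] = -12 - r
b[4] = 36 + 7r
So 36 + 7r = 29, giving r = -1.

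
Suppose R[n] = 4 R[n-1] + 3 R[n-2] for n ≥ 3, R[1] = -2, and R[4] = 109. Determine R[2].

7

Let R[2] = v.
R[3] = -6 + 4v
R[4] = -24 + 19v
So -24 + 19v = 109, giving v = 7.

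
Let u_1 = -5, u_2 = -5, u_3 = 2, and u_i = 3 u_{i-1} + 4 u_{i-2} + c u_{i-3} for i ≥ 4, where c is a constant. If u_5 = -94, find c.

u_4 = -14 - 5c
u_5 = -34 - 20c
So -34 - 20c = -94, giving c = 3.

3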